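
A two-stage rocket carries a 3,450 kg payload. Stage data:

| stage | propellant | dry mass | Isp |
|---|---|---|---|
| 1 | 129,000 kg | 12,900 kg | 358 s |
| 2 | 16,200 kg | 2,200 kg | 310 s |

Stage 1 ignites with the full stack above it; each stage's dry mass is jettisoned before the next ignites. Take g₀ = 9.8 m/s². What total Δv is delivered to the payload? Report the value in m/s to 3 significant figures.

Ignition mass of stage 1 = 129,000+12,900 + 16,200+2,200 + 3,450 = 163,750 kg.
Stage 1: m₀ = 163,750 kg, m_f = 163,750 − 129,000 = 34,750 kg; Δv = 358×9.8×ln(4.712) = 3508.4×1.5502 ≈ 5439 m/s.
Stage 2: m₀ = 21,850 kg, m_f = 21,850 − 16,200 = 5,650 kg; Δv = 310×9.8×ln(3.867) = 3038.0×1.3525 ≈ 4109 m/s.
Total Δv = 5439 + 4109 = 9548 m/s.

Δv ≈ 9550 m/s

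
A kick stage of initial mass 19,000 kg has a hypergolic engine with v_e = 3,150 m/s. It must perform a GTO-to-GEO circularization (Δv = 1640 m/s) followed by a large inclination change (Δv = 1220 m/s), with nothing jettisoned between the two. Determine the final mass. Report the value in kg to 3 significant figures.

After the first burn: m = 19000 × exp(−1640/3150.0) = 19000 × 0.59414 = 11,288.7 kg.
After the second burn: m = 11,288.7 × exp(−1220/3150.0) = 11,288.7 × 0.67889 = 7,663.79 kg.

final mass ≈ 7660 kg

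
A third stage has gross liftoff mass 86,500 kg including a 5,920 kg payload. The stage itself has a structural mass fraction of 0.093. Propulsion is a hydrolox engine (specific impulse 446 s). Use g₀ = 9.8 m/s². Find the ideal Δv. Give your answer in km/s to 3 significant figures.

Δv ≈ 8.15 km/s

Stage wet mass = m₀ − payload = 86,500 − 5,920 = 80,580 kg.
Stage dry mass = ε × stage wet mass = 0.093 × 80,580 = 7,493.94 kg.
Burnout mass m_f = stage dry + payload = 7,493.94 + 5,920 = 13,413.94 kg.
v_e = Isp · g₀ = 446 × 9.8 = 4370.8 m/s.
From the ideal rocket equation, Δv = v_e · ln(86,500/13,413.94) = 4370.8 × ln(6.449) = 4370.8 × 1.8638 ≈ 8147 m/s.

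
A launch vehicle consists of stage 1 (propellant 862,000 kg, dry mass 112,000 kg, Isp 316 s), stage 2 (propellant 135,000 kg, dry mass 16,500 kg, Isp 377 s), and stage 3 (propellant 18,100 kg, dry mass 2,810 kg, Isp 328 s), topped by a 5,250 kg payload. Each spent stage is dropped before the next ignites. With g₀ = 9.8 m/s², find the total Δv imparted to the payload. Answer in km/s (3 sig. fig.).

Δv ≈ 13.3 km/s

Ignition mass of stage 1 = 862,000+112,000 + 135,000+16,500 + 18,100+2,810 + 5,250 = 1,151,660 kg.
Stage 1: m₀ = 1,151,660 kg, m_f = 1,151,660 − 862,000 = 289,660 kg; Δv = 316×9.8×ln(3.976) = 3096.8×1.3803 ≈ 4274 m/s.
Stage 2: m₀ = 177,660 kg, m_f = 177,660 − 135,000 = 42,660 kg; Δv = 377×9.8×ln(4.165) = 3694.6×1.4266 ≈ 5271 m/s.
Stage 3: m₀ = 26,160 kg, m_f = 26,160 − 18,100 = 8,060 kg; Δv = 328×9.8×ln(3.246) = 3214.4×1.1773 ≈ 3784 m/s.
Total Δv = 4274 + 5271 + 3784 = 13329 m/s.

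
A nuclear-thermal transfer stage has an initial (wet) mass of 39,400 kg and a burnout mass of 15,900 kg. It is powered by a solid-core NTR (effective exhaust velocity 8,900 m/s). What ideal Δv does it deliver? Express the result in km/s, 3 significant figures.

Rocket equation: Δv = v_e · ln(m₀/m_f) = 8900.0 × ln(2.478) = 8900.0 × 0.9074 ≈ 8076.3 m/s.

Δv ≈ 8.08 km/s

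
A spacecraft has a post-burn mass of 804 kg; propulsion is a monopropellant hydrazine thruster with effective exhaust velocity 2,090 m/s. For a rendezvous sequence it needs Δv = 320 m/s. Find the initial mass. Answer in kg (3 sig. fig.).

initial mass ≈ 937 kg

m₀/m_f = exp(Δv / v_e) = exp(320 / 2090.0) = exp(0.1531) = 1.1655.
m₀ = m_f × 1.1655 = 804 × 1.1655 = 937.062 kg.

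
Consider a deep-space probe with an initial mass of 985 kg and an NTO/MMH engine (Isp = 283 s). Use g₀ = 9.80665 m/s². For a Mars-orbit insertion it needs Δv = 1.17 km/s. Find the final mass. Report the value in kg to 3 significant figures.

v_e = Isp · g₀ = 283 × 9.80665 = 2775.3 m/s.
By the Tsiolkovsky rocket equation, m₀/m_f = exp(Δv / v_e) = exp(1170 / 2775.3) = exp(0.4216) = 1.5244.
m_f = m₀ / 1.5244 = 985 / 1.5244 = 646.156 kg.

final mass ≈ 646 kg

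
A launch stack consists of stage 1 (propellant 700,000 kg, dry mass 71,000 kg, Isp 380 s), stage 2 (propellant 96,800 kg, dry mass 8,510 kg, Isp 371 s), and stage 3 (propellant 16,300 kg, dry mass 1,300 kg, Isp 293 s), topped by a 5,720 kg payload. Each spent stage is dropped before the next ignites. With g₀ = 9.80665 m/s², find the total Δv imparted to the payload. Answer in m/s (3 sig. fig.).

Δv ≈ 14100 m/s

Ignition mass of stage 1 = 700,000+71,000 + 96,800+8,510 + 16,300+1,300 + 5,720 = 899,630 kg.
Stage 1: m₀ = 899,630 kg, m_f = 899,630 − 700,000 = 199,630 kg; Δv = 380×9.80665×ln(4.506) = 3726.5×1.5055 ≈ 5610 m/s.
Stage 2: m₀ = 128,630 kg, m_f = 128,630 − 96,800 = 31,830 kg; Δv = 371×9.80665×ln(4.041) = 3638.3×1.3965 ≈ 5081 m/s.
Stage 3: m₀ = 23,320 kg, m_f = 23,320 − 16,300 = 7,020 kg; Δv = 293×9.80665×ln(3.322) = 2873.3×1.2005 ≈ 3450 m/s.
Total Δv = 5610 + 5081 + 3450 = 14141 m/s.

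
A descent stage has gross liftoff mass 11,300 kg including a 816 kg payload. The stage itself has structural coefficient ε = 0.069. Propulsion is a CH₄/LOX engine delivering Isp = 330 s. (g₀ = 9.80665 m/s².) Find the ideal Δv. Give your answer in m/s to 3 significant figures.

Stage wet mass = m₀ − payload = 11,300 − 816 = 10,484 kg.
Stage dry mass = ε × stage wet mass = 0.069 × 10,484 = 723.396 kg.
Burnout mass m_f = stage dry + payload = 723.396 + 816 = 1,539.396 kg.
v_e = Isp · g₀ = 330 × 9.80665 = 3236.2 m/s.
Using Δv = v_e ln(m₀/m_f): Δv = v_e · ln(11,300/1,539.396) = 3236.2 × ln(7.341) = 3236.2 × 1.9934 ≈ 6451 m/s.

Δv ≈ 6450 m/s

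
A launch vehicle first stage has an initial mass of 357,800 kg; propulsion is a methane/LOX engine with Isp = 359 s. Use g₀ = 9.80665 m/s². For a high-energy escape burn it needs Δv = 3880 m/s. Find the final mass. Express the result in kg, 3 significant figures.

final mass ≈ 119000 kg

v_e = Isp · g₀ = 359 × 9.80665 = 3520.6 m/s.
m₀/m_f = exp(Δv / v_e) = exp(3880 / 3520.6) = exp(1.1021) = 3.0104.
m_f = m₀ / 3.0104 = 357,800 / 3.0104 = 118,855 kg.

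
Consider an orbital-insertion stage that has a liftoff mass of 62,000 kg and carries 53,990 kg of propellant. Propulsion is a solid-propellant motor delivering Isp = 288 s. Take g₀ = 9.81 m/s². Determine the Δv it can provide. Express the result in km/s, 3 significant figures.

Δv ≈ 5.78 km/s

v_e = Isp · g₀ = 288 × 9.81 = 2825.3 m/s.
m_f = m₀ − m_prop = 62,000 − 53,990 = 8,010 kg.
Rocket equation: Δv = v_e · ln(m₀/m_f) = 2825.3 × ln(7.74) = 2825.3 × 2.0464 ≈ 5781.8 m/s.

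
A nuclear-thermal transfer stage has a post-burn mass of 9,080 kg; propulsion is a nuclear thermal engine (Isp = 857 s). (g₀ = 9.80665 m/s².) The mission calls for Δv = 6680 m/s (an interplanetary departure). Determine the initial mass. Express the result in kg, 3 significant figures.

initial mass ≈ 20100 kg

v_e = Isp · g₀ = 857 × 9.80665 = 8404.3 m/s.
By the Tsiolkovsky rocket equation, m₀/m_f = exp(Δv / v_e) = exp(6680 / 8404.3) = exp(0.7948) = 2.2141.
m₀ = m_f × 2.2141 = 9,080 × 2.2141 = 20,104 kg.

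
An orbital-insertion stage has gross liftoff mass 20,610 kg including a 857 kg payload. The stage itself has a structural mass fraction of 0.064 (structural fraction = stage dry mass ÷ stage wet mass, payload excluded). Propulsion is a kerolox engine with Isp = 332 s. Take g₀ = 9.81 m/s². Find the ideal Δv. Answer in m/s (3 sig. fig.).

Stage wet mass = m₀ − payload = 20,610 − 857 = 19,753 kg.
Stage dry mass = ε × stage wet mass = 0.064 × 19,753 = 1,264.19 kg.
Burnout mass m_f = stage dry + payload = 1,264.19 + 857 = 2,121.19 kg.
v_e = Isp · g₀ = 332 × 9.81 = 3256.9 m/s.
Δv = v_e · ln(20,610/2,121.19) = 3256.9 × ln(9.716) = 3256.9 × 2.2738 ≈ 7406 m/s.

Δv ≈ 7410 m/s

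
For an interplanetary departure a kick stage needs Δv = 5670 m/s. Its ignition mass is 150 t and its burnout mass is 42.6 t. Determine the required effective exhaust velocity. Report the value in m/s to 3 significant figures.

ln(m₀/m_f) = ln(150000/42600) = ln(3.521) = 1.2588.
v_e = Δv / ln(m₀/m_f) = 5670 / 1.2588 = 4504.4 m/s.

v_e ≈ 4500 m/s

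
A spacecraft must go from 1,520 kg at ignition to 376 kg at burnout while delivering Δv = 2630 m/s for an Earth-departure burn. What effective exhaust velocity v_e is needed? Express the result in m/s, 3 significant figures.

v_e ≈ 1880 m/s

ln(m₀/m_f) = ln(1520/376) = ln(4.043) = 1.3969.
Rocket equation: v_e = Δv / ln(m₀/m_f) = 2630 / 1.3969 = 1882.8 m/s.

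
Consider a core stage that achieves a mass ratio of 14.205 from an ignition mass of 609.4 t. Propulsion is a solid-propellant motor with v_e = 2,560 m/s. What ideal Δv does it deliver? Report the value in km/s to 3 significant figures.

Δv = v_e · ln(14.205) = 2560.0 × 2.6536 ≈ 6793.2 m/s.

Δv ≈ 6.79 km/s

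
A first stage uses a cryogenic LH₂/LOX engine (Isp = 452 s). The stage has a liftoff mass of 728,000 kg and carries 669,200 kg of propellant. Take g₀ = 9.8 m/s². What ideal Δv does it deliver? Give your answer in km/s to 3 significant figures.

Δv ≈ 11.1 km/s

v_e = Isp · g₀ = 452 × 9.8 = 4429.6 m/s.
m_f = m₀ − m_prop = 728,000 − 669,200 = 58,800 kg.
By the Tsiolkovsky rocket equation, Δv = v_e · ln(m₀/m_f) = 4429.6 × ln(12.38) = 4429.6 × 2.5162 ≈ 11145.6 m/s.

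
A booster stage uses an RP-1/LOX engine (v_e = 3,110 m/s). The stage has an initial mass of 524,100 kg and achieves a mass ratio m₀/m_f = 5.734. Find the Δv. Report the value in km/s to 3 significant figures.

Rocket equation: Δv = v_e · ln(5.734) = 3110.0 × 1.7464 ≈ 5431.3 m/s.

Δv ≈ 5.43 km/s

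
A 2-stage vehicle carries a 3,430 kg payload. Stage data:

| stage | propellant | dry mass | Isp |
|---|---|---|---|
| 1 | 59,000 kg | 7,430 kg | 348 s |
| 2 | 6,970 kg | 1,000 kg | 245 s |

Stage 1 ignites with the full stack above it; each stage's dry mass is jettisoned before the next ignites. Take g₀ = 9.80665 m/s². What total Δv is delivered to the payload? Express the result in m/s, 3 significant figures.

Δv ≈ 7110 m/s

Ignition mass of stage 1 = 59,000+7,430 + 6,970+1,000 + 3,430 = 77,830 kg.
Stage 1: m₀ = 77,830 kg, m_f = 77,830 − 59,000 = 18,830 kg; Δv = 348×9.80665×ln(4.133) = 3412.7×1.4191 ≈ 4843 m/s.
Stage 2: m₀ = 11,400 kg, m_f = 11,400 − 6,970 = 4,430 kg; Δv = 245×9.80665×ln(2.573) = 2402.6×0.9452 ≈ 2271 m/s.
Total Δv = 4843 + 2271 = 7114 m/s.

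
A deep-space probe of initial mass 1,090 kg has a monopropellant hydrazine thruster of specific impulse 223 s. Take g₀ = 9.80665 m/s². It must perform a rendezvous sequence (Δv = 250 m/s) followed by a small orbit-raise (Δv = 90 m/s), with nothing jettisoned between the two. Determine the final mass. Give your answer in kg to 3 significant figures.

final mass ≈ 933 kg

v_e = Isp · g₀ = 223 × 9.80665 = 2186.9 m/s.
After the first burn: m = 1090 × exp(−250/2186.9) = 1090 × 0.89197 = 972.247 kg.
After the second burn: m = 972.247 × exp(−90/2186.9) = 972.247 × 0.95968 = 933.046 kg.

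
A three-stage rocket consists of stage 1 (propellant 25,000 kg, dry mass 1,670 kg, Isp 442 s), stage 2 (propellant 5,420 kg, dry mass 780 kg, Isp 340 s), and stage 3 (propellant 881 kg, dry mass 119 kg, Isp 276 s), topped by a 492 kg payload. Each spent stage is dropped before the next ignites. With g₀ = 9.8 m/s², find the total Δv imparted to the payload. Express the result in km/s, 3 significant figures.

Ignition mass of stage 1 = 25,000+1,670 + 5,420+780 + 881+119 + 492 = 34,362 kg.
Stage 1: m₀ = 34,362 kg, m_f = 34,362 − 25,000 = 9,362 kg; Δv = 442×9.8×ln(3.67) = 4331.6×1.3003 ≈ 5632 m/s.
Stage 2: m₀ = 7,692 kg, m_f = 7,692 − 5,420 = 2,272 kg; Δv = 340×9.8×ln(3.386) = 3332.0×1.2195 ≈ 4063 m/s.
Stage 3: m₀ = 1,492 kg, m_f = 1,492 − 881 = 611 kg; Δv = 276×9.8×ln(2.442) = 2704.8×0.8928 ≈ 2415 m/s.
Total Δv = 5632 + 4063 + 2415 = 12110 m/s.

Δv ≈ 12.1 km/s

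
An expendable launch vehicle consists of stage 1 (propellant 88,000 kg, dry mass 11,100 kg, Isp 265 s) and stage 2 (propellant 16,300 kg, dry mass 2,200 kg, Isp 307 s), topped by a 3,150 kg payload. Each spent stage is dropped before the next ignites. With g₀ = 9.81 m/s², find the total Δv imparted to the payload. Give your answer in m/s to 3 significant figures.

Ignition mass of stage 1 = 88,000+11,100 + 16,300+2,200 + 3,150 = 120,750 kg.
Stage 1: m₀ = 120,750 kg, m_f = 120,750 − 88,000 = 32,750 kg; Δv = 265×9.81×ln(3.687) = 2599.7×1.3048 ≈ 3392 m/s.
Stage 2: m₀ = 21,650 kg, m_f = 21,650 − 16,300 = 5,350 kg; Δv = 307×9.81×ln(4.047) = 3011.7×1.3979 ≈ 4210 m/s.
Total Δv = 3392 + 4210 = 7602 m/s.

Δv ≈ 7600 m/s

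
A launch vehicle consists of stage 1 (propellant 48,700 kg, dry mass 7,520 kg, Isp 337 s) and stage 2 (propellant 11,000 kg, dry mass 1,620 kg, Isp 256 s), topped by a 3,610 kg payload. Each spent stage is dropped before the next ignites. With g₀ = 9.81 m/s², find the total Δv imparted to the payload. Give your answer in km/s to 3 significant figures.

Ignition mass of stage 1 = 48,700+7,520 + 11,000+1,620 + 3,610 = 72,450 kg.
Stage 1: m₀ = 72,450 kg, m_f = 72,450 − 48,700 = 23,750 kg; Δv = 337×9.81×ln(3.051) = 3306.0×1.1153 ≈ 3687 m/s.
Stage 2: m₀ = 16,230 kg, m_f = 16,230 − 11,000 = 5,230 kg; Δv = 256×9.81×ln(3.103) = 2511.4×1.1325 ≈ 2844 m/s.
Total Δv = 3687 + 2844 = 6531 m/s.

Δv ≈ 6.53 km/s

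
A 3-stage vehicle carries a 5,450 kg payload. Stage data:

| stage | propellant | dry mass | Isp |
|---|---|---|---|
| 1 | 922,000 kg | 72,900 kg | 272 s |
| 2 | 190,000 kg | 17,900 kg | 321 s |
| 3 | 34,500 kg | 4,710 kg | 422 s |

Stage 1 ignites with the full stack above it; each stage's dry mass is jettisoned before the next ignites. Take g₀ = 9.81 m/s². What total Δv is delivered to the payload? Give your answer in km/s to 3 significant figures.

Δv ≈ 14.1 km/s

Ignition mass of stage 1 = 922,000+72,900 + 190,000+17,900 + 34,500+4,710 + 5,450 = 1,247,460 kg.
Stage 1: m₀ = 1,247,460 kg, m_f = 1,247,460 − 922,000 = 325,460 kg; Δv = 272×9.81×ln(3.833) = 2668.3×1.3436 ≈ 3585 m/s.
Stage 2: m₀ = 252,560 kg, m_f = 252,560 − 190,000 = 62,560 kg; Δv = 321×9.81×ln(4.037) = 3149.0×1.3955 ≈ 4395 m/s.
Stage 3: m₀ = 44,660 kg, m_f = 44,660 − 34,500 = 10,160 kg; Δv = 422×9.81×ln(4.396) = 4139.8×1.4806 ≈ 6129 m/s.
Total Δv = 3585 + 4395 + 6129 = 14109 m/s.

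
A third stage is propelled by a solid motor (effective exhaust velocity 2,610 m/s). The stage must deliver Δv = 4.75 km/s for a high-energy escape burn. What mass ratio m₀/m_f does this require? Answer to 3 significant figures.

mass ratio ≈ 6.17

m₀/m_f = exp(Δv / v_e) = exp(4750 / 2610.0) = exp(1.8199) = 6.1714.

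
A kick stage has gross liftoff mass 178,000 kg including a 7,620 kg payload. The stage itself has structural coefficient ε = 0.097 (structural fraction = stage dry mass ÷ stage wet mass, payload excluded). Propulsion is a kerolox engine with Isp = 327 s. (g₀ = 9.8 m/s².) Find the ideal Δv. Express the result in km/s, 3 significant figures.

Δv ≈ 6.40 km/s

Stage wet mass = m₀ − payload = 178,000 − 7,620 = 170,380 kg.
Stage dry mass = ε × stage wet mass = 0.097 × 170,380 = 16,526.9 kg.
Burnout mass m_f = stage dry + payload = 16,526.9 + 7,620 = 24,146.9 kg.
v_e = Isp · g₀ = 327 × 9.8 = 3204.6 m/s.
Using Δv = v_e ln(m₀/m_f): Δv = v_e · ln(178,000/24,146.9) = 3204.6 × ln(7.372) = 3204.6 × 1.9976 ≈ 6402 m/s.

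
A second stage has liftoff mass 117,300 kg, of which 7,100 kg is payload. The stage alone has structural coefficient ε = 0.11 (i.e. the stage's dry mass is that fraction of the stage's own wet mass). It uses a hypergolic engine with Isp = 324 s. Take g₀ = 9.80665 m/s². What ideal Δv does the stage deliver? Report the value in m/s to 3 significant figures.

Δv ≈ 5750 m/s

Stage wet mass = m₀ − payload = 117,300 − 7,100 = 110,200 kg.
Stage dry mass = ε × stage wet mass = 0.11 × 110,200 = 12,122 kg.
Burnout mass m_f = stage dry + payload = 12,122 + 7,100 = 19,222 kg.
v_e = Isp · g₀ = 324 × 9.80665 = 3177.4 m/s.
By the Tsiolkovsky rocket equation, Δv = v_e · ln(117,300/19,222) = 3177.4 × ln(6.102) = 3177.4 × 1.8087 ≈ 5747 m/s.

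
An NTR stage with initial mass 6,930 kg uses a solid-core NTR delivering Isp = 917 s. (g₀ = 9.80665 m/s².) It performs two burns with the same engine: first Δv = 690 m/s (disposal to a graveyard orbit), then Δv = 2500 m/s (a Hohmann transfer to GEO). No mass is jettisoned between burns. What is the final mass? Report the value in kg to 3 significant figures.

final mass ≈ 4860 kg

v_e = Isp · g₀ = 917 × 9.80665 = 8992.7 m/s.
After the first burn: m = 6930 × exp(−690/8992.7) = 6930 × 0.92614 = 6,418.15 kg.
After the second burn: m = 6,418.15 × exp(−2500/8992.7) = 6,418.15 × 0.75729 = 4,860.4 kg.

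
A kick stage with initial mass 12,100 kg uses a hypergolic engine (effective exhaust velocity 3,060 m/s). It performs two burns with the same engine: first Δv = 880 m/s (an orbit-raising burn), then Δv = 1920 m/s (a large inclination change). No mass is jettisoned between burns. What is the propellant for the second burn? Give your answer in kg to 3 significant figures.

After the first burn: m = 12100 × exp(−880/3060.0) = 12100 × 0.75008 = 9,075.97 kg.
After the second burn: m = 9,075.97 × exp(−1920/3060.0) = 9,075.97 × 0.53395 = 4,846.11 kg.
Second-burn propellant = 9,075.97 − 4,846.11 = 4,229.86 kg.

propellant for the second burn ≈ 4230 kg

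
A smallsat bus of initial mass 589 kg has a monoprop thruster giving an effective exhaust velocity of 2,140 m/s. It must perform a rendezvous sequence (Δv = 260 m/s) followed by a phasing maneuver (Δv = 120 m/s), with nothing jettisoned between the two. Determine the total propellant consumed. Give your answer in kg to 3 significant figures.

After the first burn: m = 589 × exp(−260/2140.0) = 589 × 0.88560 = 521.618 kg.
After the second burn: m = 521.618 × exp(−120/2140.0) = 521.618 × 0.94547 = 493.174 kg.
Total propellant = m₀ − m_final = 589 − 493.174 = 95.826 kg.

total propellant consumed ≈ 95.8 kg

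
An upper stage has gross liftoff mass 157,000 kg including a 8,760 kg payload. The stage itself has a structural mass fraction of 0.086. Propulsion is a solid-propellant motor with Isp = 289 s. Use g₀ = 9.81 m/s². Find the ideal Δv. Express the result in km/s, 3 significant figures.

Stage wet mass = m₀ − payload = 157,000 − 8,760 = 148,240 kg.
Stage dry mass = ε × stage wet mass = 0.086 × 148,240 = 12,748.6 kg.
Burnout mass m_f = stage dry + payload = 12,748.6 + 8,760 = 21,508.6 kg.
v_e = Isp · g₀ = 289 × 9.81 = 2835.1 m/s.
Δv = v_e · ln(157,000/21,508.6) = 2835.1 × ln(7.299) = 2835.1 × 1.9878 ≈ 5636 m/s.

Δv ≈ 5.64 km/s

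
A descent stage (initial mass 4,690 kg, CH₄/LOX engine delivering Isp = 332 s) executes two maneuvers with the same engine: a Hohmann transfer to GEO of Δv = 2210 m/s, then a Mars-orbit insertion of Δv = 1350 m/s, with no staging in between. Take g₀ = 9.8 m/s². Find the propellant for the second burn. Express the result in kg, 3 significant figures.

v_e = Isp · g₀ = 332 × 9.8 = 3253.6 m/s.
After the first burn: m = 4690 × exp(−2210/3253.6) = 4690 × 0.50700 = 2,377.83 kg.
After the second burn: m = 2,377.83 × exp(−1350/3253.6) = 2,377.83 × 0.66039 = 1,570.3 kg.
Second-burn propellant = 2,377.83 − 1,570.3 = 807.53 kg.

propellant for the second burn ≈ 808 kg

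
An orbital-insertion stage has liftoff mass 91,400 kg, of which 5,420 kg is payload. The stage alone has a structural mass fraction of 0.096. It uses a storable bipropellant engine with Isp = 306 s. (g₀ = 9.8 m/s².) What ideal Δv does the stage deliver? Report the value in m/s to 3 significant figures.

Δv ≈ 5700 m/s

Stage wet mass = m₀ − payload = 91,400 − 5,420 = 85,980 kg.
Stage dry mass = ε × stage wet mass = 0.096 × 85,980 = 8,254.08 kg.
Burnout mass m_f = stage dry + payload = 8,254.08 + 5,420 = 13,674.08 kg.
v_e = Isp · g₀ = 306 × 9.8 = 2998.8 m/s.
Δv = v_e · ln(91,400/13,674.08) = 2998.8 × ln(6.684) = 2998.8 × 1.8997 ≈ 5697 m/s.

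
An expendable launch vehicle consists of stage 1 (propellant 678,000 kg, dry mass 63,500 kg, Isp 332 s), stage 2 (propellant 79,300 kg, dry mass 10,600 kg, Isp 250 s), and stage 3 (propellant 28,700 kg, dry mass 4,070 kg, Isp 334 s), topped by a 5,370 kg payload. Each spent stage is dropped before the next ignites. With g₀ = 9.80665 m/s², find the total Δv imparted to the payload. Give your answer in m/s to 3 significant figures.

Ignition mass of stage 1 = 678,000+63,500 + 79,300+10,600 + 28,700+4,070 + 5,370 = 869,540 kg.
Stage 1: m₀ = 869,540 kg, m_f = 869,540 − 678,000 = 191,540 kg; Δv = 332×9.80665×ln(4.54) = 3255.8×1.5129 ≈ 4926 m/s.
Stage 2: m₀ = 128,040 kg, m_f = 128,040 − 79,300 = 48,740 kg; Δv = 250×9.80665×ln(2.627) = 2451.7×0.9658 ≈ 2368 m/s.
Stage 3: m₀ = 38,140 kg, m_f = 38,140 − 28,700 = 9,440 kg; Δv = 334×9.80665×ln(4.04) = 3275.4×1.3963 ≈ 4573 m/s.
Total Δv = 4926 + 2368 + 4573 = 11867 m/s.

Δv ≈ 11900 m/s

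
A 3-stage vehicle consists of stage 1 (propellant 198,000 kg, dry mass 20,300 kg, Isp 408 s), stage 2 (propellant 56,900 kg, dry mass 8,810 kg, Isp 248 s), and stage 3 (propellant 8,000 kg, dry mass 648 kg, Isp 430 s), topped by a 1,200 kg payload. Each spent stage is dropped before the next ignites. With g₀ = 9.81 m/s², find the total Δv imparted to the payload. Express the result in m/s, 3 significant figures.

Δv ≈ 14900 m/s

Ignition mass of stage 1 = 198,000+20,300 + 56,900+8,810 + 8,000+648 + 1,200 = 293,858 kg.
Stage 1: m₀ = 293,858 kg, m_f = 293,858 − 198,000 = 95,858 kg; Δv = 408×9.81×ln(3.066) = 4002.5×1.1202 ≈ 4484 m/s.
Stage 2: m₀ = 75,558 kg, m_f = 75,558 − 56,900 = 18,658 kg; Δv = 248×9.81×ln(4.05) = 2432.9×1.3986 ≈ 3403 m/s.
Stage 3: m₀ = 9,848 kg, m_f = 9,848 − 8,000 = 1,848 kg; Δv = 430×9.81×ln(5.329) = 4218.3×1.6732 ≈ 7058 m/s.
Total Δv = 4484 + 3403 + 7058 = 14945 m/s.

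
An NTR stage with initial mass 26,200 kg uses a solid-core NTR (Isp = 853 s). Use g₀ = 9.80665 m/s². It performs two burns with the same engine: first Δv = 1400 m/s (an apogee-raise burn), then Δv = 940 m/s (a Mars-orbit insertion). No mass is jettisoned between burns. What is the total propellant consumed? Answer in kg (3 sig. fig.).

v_e = Isp · g₀ = 853 × 9.80665 = 8365.1 m/s.
After the first burn: m = 26200 × exp(−1400/8365.1) = 26200 × 0.84589 = 22,162.3 kg.
After the second burn: m = 22,162.3 × exp(−940/8365.1) = 22,162.3 × 0.89371 = 19,806.7 kg.
Total propellant = m₀ − m_final = 26200 − 19,806.7 = 6,393.3 kg.

total propellant consumed ≈ 6390 kg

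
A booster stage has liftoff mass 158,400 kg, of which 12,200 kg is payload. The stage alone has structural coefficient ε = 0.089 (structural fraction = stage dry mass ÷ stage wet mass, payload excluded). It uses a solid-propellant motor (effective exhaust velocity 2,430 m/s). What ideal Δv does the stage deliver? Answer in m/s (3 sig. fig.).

Stage wet mass = m₀ − payload = 158,400 − 12,200 = 146,200 kg.
Stage dry mass = ε × stage wet mass = 0.089 × 146,200 = 13,011.8 kg.
Burnout mass m_f = stage dry + payload = 13,011.8 + 12,200 = 25,211.8 kg.
From the ideal rocket equation, Δv = v_e · ln(158,400/25,211.8) = 2430.0 × ln(6.283) = 2430.0 × 1.8378 ≈ 4466 m/s.

Δv ≈ 4470 m/s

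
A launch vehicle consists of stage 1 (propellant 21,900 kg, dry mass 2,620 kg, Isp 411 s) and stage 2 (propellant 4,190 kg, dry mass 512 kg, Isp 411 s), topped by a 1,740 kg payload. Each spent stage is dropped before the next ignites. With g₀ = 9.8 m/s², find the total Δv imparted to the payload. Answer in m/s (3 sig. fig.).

Ignition mass of stage 1 = 21,900+2,620 + 4,190+512 + 1,740 = 30,962 kg.
Stage 1: m₀ = 30,962 kg, m_f = 30,962 − 21,900 = 9,062 kg; Δv = 411×9.8×ln(3.417) = 4027.8×1.2287 ≈ 4949 m/s.
Stage 2: m₀ = 6,442 kg, m_f = 6,442 − 4,190 = 2,252 kg; Δv = 411×9.8×ln(2.861) = 4027.8×1.0510 ≈ 4233 m/s.
Total Δv = 4949 + 4233 = 9182 m/s.

Δv ≈ 9180 m/s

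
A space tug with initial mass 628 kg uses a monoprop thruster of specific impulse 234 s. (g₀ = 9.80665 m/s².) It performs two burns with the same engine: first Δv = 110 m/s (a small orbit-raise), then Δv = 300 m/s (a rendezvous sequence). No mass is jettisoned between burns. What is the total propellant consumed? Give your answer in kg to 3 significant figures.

total propellant consumed ≈ 103 kg

v_e = Isp · g₀ = 234 × 9.80665 = 2294.8 m/s.
After the first burn: m = 628 × exp(−110/2294.8) = 628 × 0.95320 = 598.61 kg.
After the second burn: m = 598.61 × exp(−300/2294.8) = 598.61 × 0.87745 = 525.25 kg.
Total propellant = m₀ − m_final = 628 − 525.25 = 102.75 kg.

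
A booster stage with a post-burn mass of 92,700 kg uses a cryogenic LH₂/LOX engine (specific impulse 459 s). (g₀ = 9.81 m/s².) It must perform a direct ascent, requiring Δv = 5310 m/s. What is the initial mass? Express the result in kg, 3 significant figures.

initial mass ≈ 301000 kg

v_e = Isp · g₀ = 459 × 9.81 = 4502.8 m/s.
Rocket equation: m₀/m_f = exp(Δv / v_e) = exp(5310 / 4502.8) = exp(1.1793) = 3.2520.
m₀ = m_f × 3.2520 = 92,700 × 3.2520 = 301,460 kg.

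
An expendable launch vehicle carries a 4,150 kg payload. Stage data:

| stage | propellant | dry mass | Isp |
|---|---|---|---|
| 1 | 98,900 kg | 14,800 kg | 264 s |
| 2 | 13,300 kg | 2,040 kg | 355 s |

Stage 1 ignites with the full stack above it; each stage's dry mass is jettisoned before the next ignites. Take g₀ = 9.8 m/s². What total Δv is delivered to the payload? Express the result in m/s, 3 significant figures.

Ignition mass of stage 1 = 98,900+14,800 + 13,300+2,040 + 4,150 = 133,190 kg.
Stage 1: m₀ = 133,190 kg, m_f = 133,190 − 98,900 = 34,290 kg; Δv = 264×9.8×ln(3.884) = 2587.2×1.3569 ≈ 3511 m/s.
Stage 2: m₀ = 19,490 kg, m_f = 19,490 − 13,300 = 6,190 kg; Δv = 355×9.8×ln(3.149) = 3479.0×1.1470 ≈ 3990 m/s.
Total Δv = 3511 + 3990 = 7501 m/s.

Δv ≈ 7500 m/s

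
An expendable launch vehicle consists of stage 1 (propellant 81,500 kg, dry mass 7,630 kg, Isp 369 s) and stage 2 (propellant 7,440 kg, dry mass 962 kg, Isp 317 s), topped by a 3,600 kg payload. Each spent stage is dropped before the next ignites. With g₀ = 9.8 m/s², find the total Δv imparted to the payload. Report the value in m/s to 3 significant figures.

Δv ≈ 8930 m/s

Ignition mass of stage 1 = 81,500+7,630 + 7,440+962 + 3,600 = 101,132 kg.
Stage 1: m₀ = 101,132 kg, m_f = 101,132 − 81,500 = 19,632 kg; Δv = 369×9.8×ln(5.151) = 3616.2×1.6393 ≈ 5928 m/s.
Stage 2: m₀ = 12,002 kg, m_f = 12,002 − 7,440 = 4,562 kg; Δv = 317×9.8×ln(2.631) = 3106.6×0.9673 ≈ 3005 m/s.
Total Δv = 5928 + 3005 = 8933 m/s.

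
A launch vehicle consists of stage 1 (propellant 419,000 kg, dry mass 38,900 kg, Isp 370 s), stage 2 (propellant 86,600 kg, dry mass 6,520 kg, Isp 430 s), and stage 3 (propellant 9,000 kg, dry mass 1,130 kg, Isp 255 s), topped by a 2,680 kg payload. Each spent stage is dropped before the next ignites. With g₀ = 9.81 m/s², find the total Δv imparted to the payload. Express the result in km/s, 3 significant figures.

Δv ≈ 15.1 km/s

Ignition mass of stage 1 = 419,000+38,900 + 86,600+6,520 + 9,000+1,130 + 2,680 = 563,830 kg.
Stage 1: m₀ = 563,830 kg, m_f = 563,830 − 419,000 = 144,830 kg; Δv = 370×9.81×ln(3.893) = 3629.7×1.3592 ≈ 4933 m/s.
Stage 2: m₀ = 105,930 kg, m_f = 105,930 − 86,600 = 19,330 kg; Δv = 430×9.81×ln(5.48) = 4218.3×1.7011 ≈ 7176 m/s.
Stage 3: m₀ = 12,810 kg, m_f = 12,810 − 9,000 = 3,810 kg; Δv = 255×9.81×ln(3.362) = 2501.6×1.2126 ≈ 3033 m/s.
Total Δv = 4933 + 7176 + 3033 = 15142 m/s.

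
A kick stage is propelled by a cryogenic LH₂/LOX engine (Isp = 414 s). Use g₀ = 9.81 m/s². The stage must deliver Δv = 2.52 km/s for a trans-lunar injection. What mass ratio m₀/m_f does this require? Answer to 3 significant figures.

mass ratio ≈ 1.86

v_e = Isp · g₀ = 414 × 9.81 = 4061.3 m/s.
By the Tsiolkovsky rocket equation, m₀/m_f = exp(Δv / v_e) = exp(2520 / 4061.3) = exp(0.6205) = 1.8598.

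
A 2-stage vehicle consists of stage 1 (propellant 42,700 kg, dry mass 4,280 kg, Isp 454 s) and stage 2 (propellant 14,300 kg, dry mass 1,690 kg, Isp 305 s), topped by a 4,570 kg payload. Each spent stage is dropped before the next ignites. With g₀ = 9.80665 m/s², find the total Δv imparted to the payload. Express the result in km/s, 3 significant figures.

Ignition mass of stage 1 = 42,700+4,280 + 14,300+1,690 + 4,570 = 67,540 kg.
Stage 1: m₀ = 67,540 kg, m_f = 67,540 − 42,700 = 24,840 kg; Δv = 454×9.80665×ln(2.719) = 4452.2×1.0003 ≈ 4453 m/s.
Stage 2: m₀ = 20,560 kg, m_f = 20,560 − 14,300 = 6,260 kg; Δv = 305×9.80665×ln(3.284) = 2991.0×1.1892 ≈ 3557 m/s.
Total Δv = 4453 + 3557 = 8010 m/s.

Δv ≈ 8.01 km/s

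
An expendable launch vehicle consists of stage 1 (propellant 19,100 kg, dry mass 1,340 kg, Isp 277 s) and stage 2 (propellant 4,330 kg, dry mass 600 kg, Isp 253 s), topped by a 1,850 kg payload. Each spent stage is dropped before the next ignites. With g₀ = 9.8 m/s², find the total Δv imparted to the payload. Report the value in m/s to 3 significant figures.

Δv ≈ 5810 m/s

Ignition mass of stage 1 = 19,100+1,340 + 4,330+600 + 1,850 = 27,220 kg.
Stage 1: m₀ = 27,220 kg, m_f = 27,220 − 19,100 = 8,120 kg; Δv = 277×9.8×ln(3.352) = 2714.6×1.2096 ≈ 3284 m/s.
Stage 2: m₀ = 6,780 kg, m_f = 6,780 − 4,330 = 2,450 kg; Δv = 253×9.8×ln(2.767) = 2479.4×1.0179 ≈ 2524 m/s.
Total Δv = 3284 + 2524 = 5808 m/s.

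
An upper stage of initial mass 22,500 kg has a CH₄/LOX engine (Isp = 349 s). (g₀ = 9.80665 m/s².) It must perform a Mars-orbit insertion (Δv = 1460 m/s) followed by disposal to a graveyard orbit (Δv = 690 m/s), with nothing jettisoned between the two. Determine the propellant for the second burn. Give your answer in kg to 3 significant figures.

propellant for the second burn ≈ 2680 kg

v_e = Isp · g₀ = 349 × 9.80665 = 3422.5 m/s.
After the first burn: m = 22500 × exp(−1460/3422.5) = 22500 × 0.65273 = 14,686.4 kg.
After the second burn: m = 14,686.4 × exp(−690/3422.5) = 14,686.4 × 0.81742 = 12,005 kg.
Second-burn propellant = 14,686.4 − 12,005 = 2,681.4 kg.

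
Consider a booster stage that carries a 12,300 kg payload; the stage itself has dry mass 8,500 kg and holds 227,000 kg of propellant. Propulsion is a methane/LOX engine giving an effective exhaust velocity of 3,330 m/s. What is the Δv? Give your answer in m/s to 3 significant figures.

m₀ = payload + dry + propellant = 12,300 + 8,500 + 227,000 = 247,800 kg.
m_f = payload + dry = 12,300 + 8,500 = 20,800 kg.
Δv = v_e · ln(m₀/m_f) = 3330.0 × ln(11.91) = 3330.0 × 2.4777 ≈ 8250.6 m/s.

Δv ≈ 8250 m/s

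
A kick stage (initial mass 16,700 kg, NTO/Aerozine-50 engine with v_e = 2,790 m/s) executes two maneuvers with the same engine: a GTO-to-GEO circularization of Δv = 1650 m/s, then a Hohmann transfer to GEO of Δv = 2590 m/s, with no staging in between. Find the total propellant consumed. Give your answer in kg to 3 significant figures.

After the first burn: m = 16700 × exp(−1650/2790.0) = 16700 × 0.55355 = 9,244.29 kg.
After the second burn: m = 9,244.29 × exp(−2590/2790.0) = 9,244.29 × 0.39522 = 3,653.53 kg.
Total propellant = m₀ − m_final = 16700 − 3,653.53 = 13,046.47 kg.

total propellant consumed ≈ 13000 kg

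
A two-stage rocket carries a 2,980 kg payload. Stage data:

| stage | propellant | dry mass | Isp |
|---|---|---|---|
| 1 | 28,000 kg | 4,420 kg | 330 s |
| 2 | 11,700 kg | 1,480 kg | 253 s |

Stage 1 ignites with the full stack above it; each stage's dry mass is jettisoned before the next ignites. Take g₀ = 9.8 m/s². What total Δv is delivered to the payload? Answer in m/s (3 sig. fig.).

Ignition mass of stage 1 = 28,000+4,420 + 11,700+1,480 + 2,980 = 48,580 kg.
Stage 1: m₀ = 48,580 kg, m_f = 48,580 − 28,000 = 20,580 kg; Δv = 330×9.8×ln(2.361) = 3234.0×0.8589 ≈ 2778 m/s.
Stage 2: m₀ = 16,160 kg, m_f = 16,160 − 11,700 = 4,460 kg; Δv = 253×9.8×ln(3.623) = 2479.4×1.2874 ≈ 3192 m/s.
Total Δv = 2778 + 3192 = 5970 m/s.

Δv ≈ 5970 m/s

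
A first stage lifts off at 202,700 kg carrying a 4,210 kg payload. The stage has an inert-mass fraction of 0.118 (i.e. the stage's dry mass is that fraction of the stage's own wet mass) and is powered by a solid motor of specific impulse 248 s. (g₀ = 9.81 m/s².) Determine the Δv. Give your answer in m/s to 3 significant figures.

Stage wet mass = m₀ − payload = 202,700 − 4,210 = 198,490 kg.
Stage dry mass = ε × stage wet mass = 0.118 × 198,490 = 23,421.8 kg.
Burnout mass m_f = stage dry + payload = 23,421.8 + 4,210 = 27,631.8 kg.
v_e = Isp · g₀ = 248 × 9.81 = 2432.9 m/s.
Δv = v_e · ln(202,700/27,631.8) = 2432.9 × ln(7.336) = 2432.9 × 1.9928 ≈ 4848 m/s.

Δv ≈ 4850 m/s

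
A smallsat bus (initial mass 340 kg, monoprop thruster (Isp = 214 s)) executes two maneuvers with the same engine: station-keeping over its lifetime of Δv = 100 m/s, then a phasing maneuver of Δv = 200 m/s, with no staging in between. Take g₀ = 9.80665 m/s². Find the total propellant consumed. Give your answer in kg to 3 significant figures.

v_e = Isp · g₀ = 214 × 9.80665 = 2098.6 m/s.
After the first burn: m = 340 × exp(−100/2098.6) = 340 × 0.95347 = 324.18 kg.
After the second burn: m = 324.18 × exp(−200/2098.6) = 324.18 × 0.90910 = 294.712 kg.
Total propellant = m₀ − m_final = 340 − 294.712 = 45.288 kg.

total propellant consumed ≈ 45.3 kg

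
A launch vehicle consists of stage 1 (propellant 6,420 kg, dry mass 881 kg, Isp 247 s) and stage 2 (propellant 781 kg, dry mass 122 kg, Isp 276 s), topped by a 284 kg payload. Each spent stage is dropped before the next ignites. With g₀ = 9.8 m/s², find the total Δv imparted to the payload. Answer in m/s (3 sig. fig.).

Ignition mass of stage 1 = 6,420+881 + 781+122 + 284 = 8,488 kg.
Stage 1: m₀ = 8,488 kg, m_f = 8,488 − 6,420 = 2,068 kg; Δv = 247×9.8×ln(4.104) = 2420.6×1.4121 ≈ 3418 m/s.
Stage 2: m₀ = 1,187 kg, m_f = 1,187 − 781 = 406 kg; Δv = 276×9.8×ln(2.924) = 2704.8×1.0728 ≈ 2902 m/s.
Total Δv = 3418 + 2902 = 6320 m/s.

Δv ≈ 6320 m/s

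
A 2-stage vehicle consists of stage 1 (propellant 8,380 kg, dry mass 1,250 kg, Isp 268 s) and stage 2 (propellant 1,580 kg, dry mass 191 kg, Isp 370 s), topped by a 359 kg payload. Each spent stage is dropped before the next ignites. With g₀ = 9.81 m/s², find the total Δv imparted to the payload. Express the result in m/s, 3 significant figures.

Δv ≈ 8190 m/s

Ignition mass of stage 1 = 8,380+1,250 + 1,580+191 + 359 = 11,760 kg.
Stage 1: m₀ = 11,760 kg, m_f = 11,760 − 8,380 = 3,380 kg; Δv = 268×9.81×ln(3.479) = 2629.1×1.2468 ≈ 3278 m/s.
Stage 2: m₀ = 2,130 kg, m_f = 2,130 − 1,580 = 550 kg; Δv = 370×9.81×ln(3.873) = 3629.7×1.3540 ≈ 4914 m/s.
Total Δv = 3278 + 4914 = 8192 m/s.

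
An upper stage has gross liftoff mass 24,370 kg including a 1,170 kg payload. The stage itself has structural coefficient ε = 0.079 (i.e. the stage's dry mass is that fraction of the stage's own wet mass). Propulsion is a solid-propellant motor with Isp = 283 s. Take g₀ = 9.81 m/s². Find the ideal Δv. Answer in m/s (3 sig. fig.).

Δv ≈ 5810 m/s

Stage wet mass = m₀ − payload = 24,370 − 1,170 = 23,200 kg.
Stage dry mass = ε × stage wet mass = 0.079 × 23,200 = 1,832.8 kg.
Burnout mass m_f = stage dry + payload = 1,832.8 + 1,170 = 3,002.8 kg.
v_e = Isp · g₀ = 283 × 9.81 = 2776.2 m/s.
Rocket equation: Δv = v_e · ln(24,370/3,002.8) = 2776.2 × ln(8.116) = 2776.2 × 2.0938 ≈ 5813 m/s.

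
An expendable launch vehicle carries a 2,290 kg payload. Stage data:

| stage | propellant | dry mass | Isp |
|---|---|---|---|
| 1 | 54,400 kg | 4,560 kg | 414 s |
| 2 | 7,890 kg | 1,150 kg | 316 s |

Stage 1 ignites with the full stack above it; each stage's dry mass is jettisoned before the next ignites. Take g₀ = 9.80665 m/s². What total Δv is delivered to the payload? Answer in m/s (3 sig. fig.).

Δv ≈ 9730 m/s

Ignition mass of stage 1 = 54,400+4,560 + 7,890+1,150 + 2,290 = 70,290 kg.
Stage 1: m₀ = 70,290 kg, m_f = 70,290 − 54,400 = 15,890 kg; Δv = 414×9.80665×ln(4.424) = 4060.0×1.4869 ≈ 6037 m/s.
Stage 2: m₀ = 11,330 kg, m_f = 11,330 − 7,890 = 3,440 kg; Δv = 316×9.80665×ln(3.294) = 3098.9×1.1920 ≈ 3694 m/s.
Total Δv = 6037 + 3694 = 9731 m/s.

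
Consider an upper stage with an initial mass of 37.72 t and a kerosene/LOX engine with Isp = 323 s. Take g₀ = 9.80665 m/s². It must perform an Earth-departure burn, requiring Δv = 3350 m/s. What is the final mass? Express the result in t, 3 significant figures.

v_e = Isp · g₀ = 323 × 9.80665 = 3167.5 m/s.
Using Δv = v_e ln(m₀/m_f): m₀/m_f = exp(Δv / v_e) = exp(3350 / 3167.5) = exp(1.0576) = 2.8795.
m_f = m₀ / 2.8795 = 37.72 / 2.8795 = 13.0995 t.

final mass ≈ 13.1 t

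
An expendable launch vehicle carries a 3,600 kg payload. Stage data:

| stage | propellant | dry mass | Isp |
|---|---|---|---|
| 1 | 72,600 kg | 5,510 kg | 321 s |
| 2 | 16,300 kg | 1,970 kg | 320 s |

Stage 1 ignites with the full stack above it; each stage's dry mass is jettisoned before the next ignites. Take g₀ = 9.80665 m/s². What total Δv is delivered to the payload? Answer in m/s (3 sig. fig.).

Δv ≈ 8370 m/s

Ignition mass of stage 1 = 72,600+5,510 + 16,300+1,970 + 3,600 = 99,980 kg.
Stage 1: m₀ = 99,980 kg, m_f = 99,980 − 72,600 = 27,380 kg; Δv = 321×9.80665×ln(3.652) = 3147.9×1.2952 ≈ 4077 m/s.
Stage 2: m₀ = 21,870 kg, m_f = 21,870 − 16,300 = 5,570 kg; Δv = 320×9.80665×ln(3.926) = 3138.1×1.3677 ≈ 4292 m/s.
Total Δv = 4077 + 4292 = 8369 m/s.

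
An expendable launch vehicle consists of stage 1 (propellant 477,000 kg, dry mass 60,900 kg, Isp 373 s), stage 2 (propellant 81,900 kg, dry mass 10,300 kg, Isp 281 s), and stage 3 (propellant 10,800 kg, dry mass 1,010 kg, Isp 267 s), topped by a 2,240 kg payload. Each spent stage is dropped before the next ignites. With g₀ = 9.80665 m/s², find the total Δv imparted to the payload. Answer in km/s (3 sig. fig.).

Δv ≈ 12.8 km/s

Ignition mass of stage 1 = 477,000+60,900 + 81,900+10,300 + 10,800+1,010 + 2,240 = 644,150 kg.
Stage 1: m₀ = 644,150 kg, m_f = 644,150 − 477,000 = 167,150 kg; Δv = 373×9.80665×ln(3.854) = 3657.9×1.3490 ≈ 4935 m/s.
Stage 2: m₀ = 106,250 kg, m_f = 106,250 − 81,900 = 24,350 kg; Δv = 281×9.80665×ln(4.363) = 2755.7×1.4733 ≈ 4060 m/s.
Stage 3: m₀ = 14,050 kg, m_f = 14,050 − 10,800 = 3,250 kg; Δv = 267×9.80665×ln(4.323) = 2618.4×1.4640 ≈ 3833 m/s.
Total Δv = 4935 + 4060 + 3833 = 12828 m/s.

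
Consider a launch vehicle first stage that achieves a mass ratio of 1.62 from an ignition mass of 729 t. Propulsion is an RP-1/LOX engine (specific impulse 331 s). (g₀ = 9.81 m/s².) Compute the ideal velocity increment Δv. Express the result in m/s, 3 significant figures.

v_e = Isp · g₀ = 331 × 9.81 = 3247.1 m/s.
Δv = v_e · ln(1.62) = 3247.1 × 0.4824 ≈ 1566.5 m/s.

Δv ≈ 1570 m/s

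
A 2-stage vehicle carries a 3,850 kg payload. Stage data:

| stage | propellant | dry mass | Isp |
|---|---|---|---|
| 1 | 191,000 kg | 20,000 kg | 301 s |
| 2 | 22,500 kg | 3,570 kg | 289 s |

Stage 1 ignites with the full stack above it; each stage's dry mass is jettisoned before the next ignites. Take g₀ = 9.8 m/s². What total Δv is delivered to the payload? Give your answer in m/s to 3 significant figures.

Δv ≈ 8590 m/s

Ignition mass of stage 1 = 191,000+20,000 + 22,500+3,570 + 3,850 = 240,920 kg.
Stage 1: m₀ = 240,920 kg, m_f = 240,920 − 191,000 = 49,920 kg; Δv = 301×9.8×ln(4.826) = 2949.8×1.5740 ≈ 4643 m/s.
Stage 2: m₀ = 29,920 kg, m_f = 29,920 − 22,500 = 7,420 kg; Δv = 289×9.8×ln(4.032) = 2832.2×1.3943 ≈ 3949 m/s.
Total Δv = 4643 + 3949 = 8592 m/s.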